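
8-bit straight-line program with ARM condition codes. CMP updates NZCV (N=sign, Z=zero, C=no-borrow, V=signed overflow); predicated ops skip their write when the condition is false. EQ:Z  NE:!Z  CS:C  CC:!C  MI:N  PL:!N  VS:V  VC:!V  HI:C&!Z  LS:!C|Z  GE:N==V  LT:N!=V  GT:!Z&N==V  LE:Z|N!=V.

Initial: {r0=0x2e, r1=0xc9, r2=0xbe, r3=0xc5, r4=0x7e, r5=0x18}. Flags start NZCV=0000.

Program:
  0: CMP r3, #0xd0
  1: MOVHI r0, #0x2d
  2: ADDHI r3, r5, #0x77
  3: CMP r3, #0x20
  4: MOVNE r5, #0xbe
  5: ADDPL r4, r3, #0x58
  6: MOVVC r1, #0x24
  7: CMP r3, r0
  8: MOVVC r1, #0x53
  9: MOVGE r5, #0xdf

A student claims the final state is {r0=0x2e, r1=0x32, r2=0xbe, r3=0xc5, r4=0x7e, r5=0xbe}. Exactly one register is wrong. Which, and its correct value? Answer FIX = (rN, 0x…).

0: ✓ CMP  NZCV=1000
1: · MOVHI
2: · ADDHI
3: ✓ CMP  NZCV=1010
4: ✓ MOVNE  r5←0xbe
5: · ADDPL
6: ✓ MOVVC  r1←0x24
7: ✓ CMP  NZCV=1010
8: ✓ MOVVC  r1←0x53
9: · MOVGE

FIX = (r1, 0x53)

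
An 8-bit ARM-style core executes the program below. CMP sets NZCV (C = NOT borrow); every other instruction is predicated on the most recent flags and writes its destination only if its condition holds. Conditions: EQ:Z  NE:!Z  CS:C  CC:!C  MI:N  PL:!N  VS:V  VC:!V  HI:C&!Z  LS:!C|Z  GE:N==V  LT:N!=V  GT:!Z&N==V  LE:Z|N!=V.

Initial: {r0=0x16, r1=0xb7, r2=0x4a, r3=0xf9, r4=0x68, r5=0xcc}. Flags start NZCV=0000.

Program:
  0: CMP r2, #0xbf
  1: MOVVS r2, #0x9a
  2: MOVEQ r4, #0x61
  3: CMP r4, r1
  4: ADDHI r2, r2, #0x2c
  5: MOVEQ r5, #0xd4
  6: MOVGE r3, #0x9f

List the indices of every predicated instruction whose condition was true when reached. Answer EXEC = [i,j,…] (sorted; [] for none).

[0] flags=1001 → (cmp)
[1] flags=1001 VS?T → r2=0x9a
[2] flags=1001 EQ?F → skip
[3] flags=1001 → (cmp)
[4] flags=1001 HI?F → skip
[5] flags=1001 EQ?F → skip
[6] flags=1001 GE?T → r3=0x9f

EXEC = [1,6]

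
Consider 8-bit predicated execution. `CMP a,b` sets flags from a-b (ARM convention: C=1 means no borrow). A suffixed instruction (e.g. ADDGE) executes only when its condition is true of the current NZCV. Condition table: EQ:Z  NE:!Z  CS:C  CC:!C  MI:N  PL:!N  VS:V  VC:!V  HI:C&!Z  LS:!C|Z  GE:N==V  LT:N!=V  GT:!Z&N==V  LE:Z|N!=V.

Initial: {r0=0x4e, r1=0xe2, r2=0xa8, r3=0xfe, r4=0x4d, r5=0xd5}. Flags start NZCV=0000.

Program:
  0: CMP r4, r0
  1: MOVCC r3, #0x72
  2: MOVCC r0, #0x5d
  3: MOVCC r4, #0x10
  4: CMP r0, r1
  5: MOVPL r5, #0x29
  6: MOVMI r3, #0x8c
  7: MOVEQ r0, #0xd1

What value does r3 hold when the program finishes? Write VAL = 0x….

VAL = 0x72

0: ✓ CMP  NZCV=1000
1: ✓ MOVCC  r3←0x72
2: ✓ MOVCC  r0←0x5d
3: ✓ MOVCC  r4←0x10
4: ✓ CMP  NZCV=0000
5: ✓ MOVPL  r5←0x29
6: · MOVMI
7: · MOVEQ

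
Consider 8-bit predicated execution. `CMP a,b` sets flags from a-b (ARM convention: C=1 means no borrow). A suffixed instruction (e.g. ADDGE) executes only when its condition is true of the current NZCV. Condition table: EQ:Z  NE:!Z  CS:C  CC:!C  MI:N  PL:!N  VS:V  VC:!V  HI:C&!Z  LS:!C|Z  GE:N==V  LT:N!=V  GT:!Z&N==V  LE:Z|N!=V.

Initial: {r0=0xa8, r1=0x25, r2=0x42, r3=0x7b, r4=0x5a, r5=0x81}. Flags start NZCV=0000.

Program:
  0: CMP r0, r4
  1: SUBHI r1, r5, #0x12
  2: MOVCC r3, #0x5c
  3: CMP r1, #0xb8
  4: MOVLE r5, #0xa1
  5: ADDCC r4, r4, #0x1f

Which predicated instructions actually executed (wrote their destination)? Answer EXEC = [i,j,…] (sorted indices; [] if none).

[0] flags=0011 → (cmp)
[1] flags=0011 HI?T → r1=0x6f
[2] flags=0011 CC?F → skip
[3] flags=1001 → (cmp)
[4] flags=1001 LE?F → skip
[5] flags=1001 CC?T → r4=0x79

EXEC = [1,5]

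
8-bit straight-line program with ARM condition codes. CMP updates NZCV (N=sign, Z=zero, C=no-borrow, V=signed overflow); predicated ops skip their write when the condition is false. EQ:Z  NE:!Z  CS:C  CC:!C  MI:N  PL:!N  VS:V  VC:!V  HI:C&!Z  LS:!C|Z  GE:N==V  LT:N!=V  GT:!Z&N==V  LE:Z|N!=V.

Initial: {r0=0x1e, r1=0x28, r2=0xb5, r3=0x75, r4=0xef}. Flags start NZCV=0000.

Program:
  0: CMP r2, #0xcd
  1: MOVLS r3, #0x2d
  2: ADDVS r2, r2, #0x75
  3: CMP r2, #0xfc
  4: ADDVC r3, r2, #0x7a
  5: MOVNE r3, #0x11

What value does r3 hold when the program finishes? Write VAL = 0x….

[0] flags=1000 → (cmp)
[1] flags=1000 LS?T → r3=0x2d
[2] flags=1000 VS?F → skip
[3] flags=1000 → (cmp)
[4] flags=1000 VC?T → r3=0x2f
[5] flags=1000 NE?T → r3=0x11

VAL = 0x11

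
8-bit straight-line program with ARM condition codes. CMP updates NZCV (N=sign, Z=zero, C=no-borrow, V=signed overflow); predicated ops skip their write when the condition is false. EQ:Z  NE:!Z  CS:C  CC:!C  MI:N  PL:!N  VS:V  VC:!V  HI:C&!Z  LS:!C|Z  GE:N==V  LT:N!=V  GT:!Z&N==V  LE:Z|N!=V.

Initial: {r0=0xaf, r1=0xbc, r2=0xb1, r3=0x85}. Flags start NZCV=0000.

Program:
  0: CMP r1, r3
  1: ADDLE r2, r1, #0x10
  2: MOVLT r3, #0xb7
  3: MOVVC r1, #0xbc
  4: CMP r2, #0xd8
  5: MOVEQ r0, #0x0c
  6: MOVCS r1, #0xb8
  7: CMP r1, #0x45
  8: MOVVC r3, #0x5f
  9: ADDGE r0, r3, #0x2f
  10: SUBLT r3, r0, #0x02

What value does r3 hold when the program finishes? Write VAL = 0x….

0: ✓ CMP  NZCV=0010
1: · ADDLE
2: · MOVLT
3: ✓ MOVVC  r1←0xbc
4: ✓ CMP  NZCV=1000
5: · MOVEQ
6: · MOVCS
7: ✓ CMP  NZCV=0011
8: · MOVVC
9: · ADDGE
10: ✓ SUBLT  r3←0xad

VAL = 0xad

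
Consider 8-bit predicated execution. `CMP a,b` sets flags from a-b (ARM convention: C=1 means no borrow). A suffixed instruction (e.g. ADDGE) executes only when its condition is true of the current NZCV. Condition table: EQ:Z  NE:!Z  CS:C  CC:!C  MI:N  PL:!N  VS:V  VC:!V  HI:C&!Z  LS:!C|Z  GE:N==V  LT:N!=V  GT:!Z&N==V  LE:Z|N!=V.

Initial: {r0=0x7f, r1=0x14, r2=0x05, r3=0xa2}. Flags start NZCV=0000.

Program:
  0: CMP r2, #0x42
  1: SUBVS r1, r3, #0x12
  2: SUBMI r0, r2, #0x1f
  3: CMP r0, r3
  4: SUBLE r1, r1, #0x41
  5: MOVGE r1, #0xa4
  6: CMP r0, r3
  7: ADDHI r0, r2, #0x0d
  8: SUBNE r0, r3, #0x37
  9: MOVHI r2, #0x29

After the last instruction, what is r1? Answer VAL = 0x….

VAL = 0xa4

0: ✓ CMP  NZCV=1000
1: · SUBVS
2: ✓ SUBMI  r0←0xe6
3: ✓ CMP  NZCV=0010
4: · SUBLE
5: ✓ MOVGE  r1←0xa4
6: ✓ CMP  NZCV=0010
7: ✓ ADDHI  r0←0x12
8: ✓ SUBNE  r0←0x6b
9: ✓ MOVHI  r2←0x29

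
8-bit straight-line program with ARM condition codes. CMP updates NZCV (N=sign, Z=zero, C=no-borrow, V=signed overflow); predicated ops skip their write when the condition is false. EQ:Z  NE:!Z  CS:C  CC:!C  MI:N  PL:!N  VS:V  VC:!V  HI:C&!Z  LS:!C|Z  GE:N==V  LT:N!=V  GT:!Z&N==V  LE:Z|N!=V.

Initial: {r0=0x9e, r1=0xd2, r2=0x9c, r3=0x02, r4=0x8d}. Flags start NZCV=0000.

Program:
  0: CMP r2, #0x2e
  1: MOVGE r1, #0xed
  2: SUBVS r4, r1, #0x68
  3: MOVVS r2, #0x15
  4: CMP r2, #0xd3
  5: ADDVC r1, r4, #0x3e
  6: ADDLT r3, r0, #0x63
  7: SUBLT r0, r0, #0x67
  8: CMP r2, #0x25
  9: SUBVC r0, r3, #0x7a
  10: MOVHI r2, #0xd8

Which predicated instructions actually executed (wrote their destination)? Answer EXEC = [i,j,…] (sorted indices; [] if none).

0: ✓ CMP  NZCV=0011
1: · MOVGE
2: ✓ SUBVS  r4←0x6a
3: ✓ MOVVS  r2←0x15
4: ✓ CMP  NZCV=0000
5: ✓ ADDVC  r1←0xa8
6: · ADDLT
7: · SUBLT
8: ✓ CMP  NZCV=1000
9: ✓ SUBVC  r0←0x88
10: · MOVHI

EXEC = [2,3,5,9]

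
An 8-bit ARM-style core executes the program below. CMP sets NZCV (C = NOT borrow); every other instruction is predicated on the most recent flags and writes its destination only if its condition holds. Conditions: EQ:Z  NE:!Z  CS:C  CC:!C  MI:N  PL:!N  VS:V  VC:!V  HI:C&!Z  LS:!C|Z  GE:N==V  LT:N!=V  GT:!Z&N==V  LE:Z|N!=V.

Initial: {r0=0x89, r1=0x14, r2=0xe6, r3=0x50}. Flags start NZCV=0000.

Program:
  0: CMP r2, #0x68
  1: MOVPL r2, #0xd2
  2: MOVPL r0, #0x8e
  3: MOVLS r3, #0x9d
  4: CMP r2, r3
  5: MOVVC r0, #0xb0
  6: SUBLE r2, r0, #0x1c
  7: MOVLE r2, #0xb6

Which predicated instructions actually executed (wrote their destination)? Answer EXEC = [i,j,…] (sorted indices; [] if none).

EXEC = [1,2,5,6,7]

0: ✓ CMP  NZCV=0011
1: ✓ MOVPL  r2←0xd2
2: ✓ MOVPL  r0←0x8e
3: · MOVLS
4: ✓ CMP  NZCV=1010
5: ✓ MOVVC  r0←0xb0
6: ✓ SUBLE  r2←0x94
7: ✓ MOVLE  r2←0xb6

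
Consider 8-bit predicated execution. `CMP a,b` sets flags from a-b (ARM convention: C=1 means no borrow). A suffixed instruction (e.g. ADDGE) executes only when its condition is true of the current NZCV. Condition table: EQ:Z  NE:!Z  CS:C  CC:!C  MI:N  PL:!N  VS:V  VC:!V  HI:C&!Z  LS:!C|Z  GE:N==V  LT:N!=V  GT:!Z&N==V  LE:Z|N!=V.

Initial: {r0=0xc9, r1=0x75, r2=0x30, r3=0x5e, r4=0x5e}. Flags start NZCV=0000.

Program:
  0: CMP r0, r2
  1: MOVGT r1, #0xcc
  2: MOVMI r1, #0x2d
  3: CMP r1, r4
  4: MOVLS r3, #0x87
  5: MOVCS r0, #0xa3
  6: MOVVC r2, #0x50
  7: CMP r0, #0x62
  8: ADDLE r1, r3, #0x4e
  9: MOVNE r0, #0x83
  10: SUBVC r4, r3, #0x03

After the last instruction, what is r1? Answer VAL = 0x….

VAL = 0xd5

[0] flags=1010 → (cmp)
[1] flags=1010 GT?F → skip
[2] flags=1010 MI?T → r1=0x2d
[3] flags=1000 → (cmp)
[4] flags=1000 LS?T → r3=0x87
[5] flags=1000 CS?F → skip
[6] flags=1000 VC?T → r2=0x50
[7] flags=0011 → (cmp)
[8] flags=0011 LE?T → r1=0xd5
[9] flags=0011 NE?T → r0=0x83
[10] flags=0011 VC?F → skip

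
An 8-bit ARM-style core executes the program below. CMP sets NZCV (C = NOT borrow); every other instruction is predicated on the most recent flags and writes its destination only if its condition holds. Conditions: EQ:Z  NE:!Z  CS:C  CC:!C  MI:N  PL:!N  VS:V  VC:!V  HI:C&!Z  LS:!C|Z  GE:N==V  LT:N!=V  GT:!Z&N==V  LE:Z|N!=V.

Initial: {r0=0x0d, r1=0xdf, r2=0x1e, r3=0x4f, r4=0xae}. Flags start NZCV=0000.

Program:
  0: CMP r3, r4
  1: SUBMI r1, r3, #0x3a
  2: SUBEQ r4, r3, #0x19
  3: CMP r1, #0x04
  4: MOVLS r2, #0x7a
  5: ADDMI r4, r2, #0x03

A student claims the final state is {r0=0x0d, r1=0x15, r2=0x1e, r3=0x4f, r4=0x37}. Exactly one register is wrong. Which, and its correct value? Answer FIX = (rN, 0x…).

0: ✓ CMP  NZCV=1001
1: ✓ SUBMI  r1←0x15
2: · SUBEQ
3: ✓ CMP  NZCV=0010
4: · MOVLS
5: · ADDMI

FIX = (r4, 0xae)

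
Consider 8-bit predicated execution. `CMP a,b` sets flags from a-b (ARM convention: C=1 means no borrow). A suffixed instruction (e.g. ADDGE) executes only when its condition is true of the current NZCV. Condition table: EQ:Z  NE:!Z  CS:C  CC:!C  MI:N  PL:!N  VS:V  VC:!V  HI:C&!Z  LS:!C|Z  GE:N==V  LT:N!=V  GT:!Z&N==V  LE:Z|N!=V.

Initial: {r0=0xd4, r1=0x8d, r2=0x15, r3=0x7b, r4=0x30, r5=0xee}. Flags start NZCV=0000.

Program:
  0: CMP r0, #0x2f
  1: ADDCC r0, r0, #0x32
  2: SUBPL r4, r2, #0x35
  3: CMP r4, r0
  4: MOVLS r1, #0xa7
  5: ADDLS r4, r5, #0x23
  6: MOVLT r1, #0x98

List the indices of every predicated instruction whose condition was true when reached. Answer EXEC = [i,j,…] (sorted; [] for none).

0: ✓ CMP  NZCV=1010
1: · ADDCC
2: · SUBPL
3: ✓ CMP  NZCV=0000
4: ✓ MOVLS  r1←0xa7
5: ✓ ADDLS  r4←0x11
6: · MOVLT

EXEC = [4,5]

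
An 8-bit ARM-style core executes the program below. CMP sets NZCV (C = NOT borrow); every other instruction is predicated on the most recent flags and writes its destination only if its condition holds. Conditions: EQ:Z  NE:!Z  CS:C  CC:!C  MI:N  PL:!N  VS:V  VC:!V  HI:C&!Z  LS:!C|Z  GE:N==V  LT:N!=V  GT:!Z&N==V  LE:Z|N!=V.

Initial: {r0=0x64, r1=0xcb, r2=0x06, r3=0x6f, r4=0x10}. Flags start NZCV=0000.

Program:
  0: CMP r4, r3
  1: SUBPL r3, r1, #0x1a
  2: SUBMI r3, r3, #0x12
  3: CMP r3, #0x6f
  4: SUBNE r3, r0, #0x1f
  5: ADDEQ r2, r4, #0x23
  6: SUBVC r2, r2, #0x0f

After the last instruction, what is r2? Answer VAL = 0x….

VAL = 0xf7

0: ✓ CMP  NZCV=1000
1: · SUBPL
2: ✓ SUBMI  r3←0x5d
3: ✓ CMP  NZCV=1000
4: ✓ SUBNE  r3←0x45
5: · ADDEQ
6: ✓ SUBVC  r2←0xf7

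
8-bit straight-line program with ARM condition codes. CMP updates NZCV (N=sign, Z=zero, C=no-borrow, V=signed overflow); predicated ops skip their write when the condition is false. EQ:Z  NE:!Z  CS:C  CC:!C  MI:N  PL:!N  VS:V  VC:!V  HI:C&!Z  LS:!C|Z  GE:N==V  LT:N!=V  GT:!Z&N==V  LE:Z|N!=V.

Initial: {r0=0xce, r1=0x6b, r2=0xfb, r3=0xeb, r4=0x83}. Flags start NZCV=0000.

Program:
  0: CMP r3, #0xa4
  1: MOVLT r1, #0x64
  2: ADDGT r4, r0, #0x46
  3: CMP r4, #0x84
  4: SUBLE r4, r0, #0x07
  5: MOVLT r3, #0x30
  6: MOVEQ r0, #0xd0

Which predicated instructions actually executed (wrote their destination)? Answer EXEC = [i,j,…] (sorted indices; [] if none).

EXEC = [2]

0: ✓ CMP  NZCV=0010
1: · MOVLT
2: ✓ ADDGT  r4←0x14
3: ✓ CMP  NZCV=1001
4: · SUBLE
5: · MOVLT
6: · MOVEQ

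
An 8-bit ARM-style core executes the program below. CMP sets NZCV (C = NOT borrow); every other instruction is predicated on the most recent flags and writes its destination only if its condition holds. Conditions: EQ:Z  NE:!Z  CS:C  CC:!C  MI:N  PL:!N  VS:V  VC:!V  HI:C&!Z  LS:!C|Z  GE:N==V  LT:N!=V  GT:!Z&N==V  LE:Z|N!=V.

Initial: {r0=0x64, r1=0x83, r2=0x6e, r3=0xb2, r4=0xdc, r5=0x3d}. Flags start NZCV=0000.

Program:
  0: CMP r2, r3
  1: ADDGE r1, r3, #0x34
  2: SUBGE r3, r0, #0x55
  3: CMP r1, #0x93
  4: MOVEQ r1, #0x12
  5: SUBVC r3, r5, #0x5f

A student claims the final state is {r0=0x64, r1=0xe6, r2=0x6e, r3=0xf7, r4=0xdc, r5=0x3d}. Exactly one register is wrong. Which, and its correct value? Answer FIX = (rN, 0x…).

FIX = (r3, 0xde)

[0] flags=1001 → (cmp)
[1] flags=1001 GE?T → r1=0xe6
[2] flags=1001 GE?T → r3=0x0f
[3] flags=0010 → (cmp)
[4] flags=0010 EQ?F → skip
[5] flags=0010 VC?T → r3=0xde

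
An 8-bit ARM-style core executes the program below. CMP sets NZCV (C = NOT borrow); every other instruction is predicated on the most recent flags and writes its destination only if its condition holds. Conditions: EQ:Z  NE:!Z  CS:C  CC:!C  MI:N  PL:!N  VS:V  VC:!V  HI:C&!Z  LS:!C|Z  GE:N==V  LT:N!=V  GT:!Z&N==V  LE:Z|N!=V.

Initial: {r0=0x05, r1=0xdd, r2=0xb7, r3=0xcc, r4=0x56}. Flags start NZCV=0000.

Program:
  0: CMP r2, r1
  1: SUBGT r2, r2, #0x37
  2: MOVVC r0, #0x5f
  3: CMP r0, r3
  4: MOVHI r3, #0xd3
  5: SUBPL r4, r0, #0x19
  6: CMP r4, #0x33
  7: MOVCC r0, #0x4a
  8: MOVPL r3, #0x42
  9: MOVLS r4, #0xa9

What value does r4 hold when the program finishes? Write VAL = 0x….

[0] flags=1000 → (cmp)
[1] flags=1000 GT?F → skip
[2] flags=1000 VC?T → r0=0x5f
[3] flags=1001 → (cmp)
[4] flags=1001 HI?F → skip
[5] flags=1001 PL?F → skip
[6] flags=0010 → (cmp)
[7] flags=0010 CC?F → skip
[8] flags=0010 PL?T → r3=0x42
[9] flags=0010 LS?F → skip

VAL = 0x56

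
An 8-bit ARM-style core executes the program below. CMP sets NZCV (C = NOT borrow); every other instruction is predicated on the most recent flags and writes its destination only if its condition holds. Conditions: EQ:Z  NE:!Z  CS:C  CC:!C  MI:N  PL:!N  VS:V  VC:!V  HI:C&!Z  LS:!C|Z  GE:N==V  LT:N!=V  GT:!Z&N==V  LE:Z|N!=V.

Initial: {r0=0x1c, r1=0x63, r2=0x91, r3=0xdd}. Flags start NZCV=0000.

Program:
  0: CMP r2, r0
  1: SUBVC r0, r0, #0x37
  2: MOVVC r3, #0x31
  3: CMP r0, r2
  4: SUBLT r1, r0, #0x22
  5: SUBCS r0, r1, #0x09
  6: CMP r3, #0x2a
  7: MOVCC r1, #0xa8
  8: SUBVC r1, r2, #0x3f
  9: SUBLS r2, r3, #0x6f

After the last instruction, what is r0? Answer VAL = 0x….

VAL = 0x1c

0: ✓ CMP  NZCV=0011
1: · SUBVC
2: · MOVVC
3: ✓ CMP  NZCV=1001
4: · SUBLT
5: · SUBCS
6: ✓ CMP  NZCV=1010
7: · MOVCC
8: ✓ SUBVC  r1←0x52
9: · SUBLS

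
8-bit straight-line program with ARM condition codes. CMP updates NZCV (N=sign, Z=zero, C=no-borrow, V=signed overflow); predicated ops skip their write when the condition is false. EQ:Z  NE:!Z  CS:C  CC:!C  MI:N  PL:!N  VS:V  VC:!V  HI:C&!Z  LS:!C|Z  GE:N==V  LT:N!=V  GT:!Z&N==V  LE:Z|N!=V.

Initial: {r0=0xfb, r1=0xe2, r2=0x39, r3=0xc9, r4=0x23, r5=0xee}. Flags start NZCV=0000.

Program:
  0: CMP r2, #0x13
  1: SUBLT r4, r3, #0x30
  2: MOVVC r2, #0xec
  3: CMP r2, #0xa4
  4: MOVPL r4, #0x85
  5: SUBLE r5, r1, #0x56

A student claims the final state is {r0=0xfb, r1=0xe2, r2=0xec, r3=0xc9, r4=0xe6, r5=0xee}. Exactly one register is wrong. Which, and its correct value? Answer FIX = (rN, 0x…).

FIX = (r4, 0x85)

[0] flags=0010 → (cmp)
[1] flags=0010 LT?F → skip
[2] flags=0010 VC?T → r2=0xec
[3] flags=0010 → (cmp)
[4] flags=0010 PL?T → r4=0x85
[5] flags=0010 LE?F → skip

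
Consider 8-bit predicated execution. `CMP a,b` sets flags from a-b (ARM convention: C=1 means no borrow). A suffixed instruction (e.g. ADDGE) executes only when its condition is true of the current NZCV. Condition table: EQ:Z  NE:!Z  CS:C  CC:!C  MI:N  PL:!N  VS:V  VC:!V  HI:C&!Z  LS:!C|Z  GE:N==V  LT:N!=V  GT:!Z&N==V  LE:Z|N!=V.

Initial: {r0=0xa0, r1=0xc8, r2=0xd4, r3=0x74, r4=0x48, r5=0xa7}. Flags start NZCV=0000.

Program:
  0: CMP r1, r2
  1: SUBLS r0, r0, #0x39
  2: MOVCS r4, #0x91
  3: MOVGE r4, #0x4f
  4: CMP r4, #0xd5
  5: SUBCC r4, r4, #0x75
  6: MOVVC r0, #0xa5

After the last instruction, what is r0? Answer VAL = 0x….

VAL = 0xa5

0: ✓ CMP  NZCV=1000
1: ✓ SUBLS  r0←0x67
2: · MOVCS
3: · MOVGE
4: ✓ CMP  NZCV=0000
5: ✓ SUBCC  r4←0xd3
6: ✓ MOVVC  r0←0xa5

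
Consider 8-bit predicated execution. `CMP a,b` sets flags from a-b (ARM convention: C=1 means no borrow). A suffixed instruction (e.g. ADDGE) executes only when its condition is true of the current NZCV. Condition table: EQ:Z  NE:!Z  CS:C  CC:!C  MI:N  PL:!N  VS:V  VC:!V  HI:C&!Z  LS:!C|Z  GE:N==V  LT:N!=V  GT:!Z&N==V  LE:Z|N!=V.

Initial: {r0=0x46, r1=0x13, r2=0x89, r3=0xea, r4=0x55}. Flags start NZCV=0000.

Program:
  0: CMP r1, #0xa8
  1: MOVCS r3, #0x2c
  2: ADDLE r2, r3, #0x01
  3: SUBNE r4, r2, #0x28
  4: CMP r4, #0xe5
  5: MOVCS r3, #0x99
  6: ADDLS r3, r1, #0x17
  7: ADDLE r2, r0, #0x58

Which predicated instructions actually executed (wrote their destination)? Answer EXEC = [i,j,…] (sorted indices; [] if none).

EXEC = [3,6]

0: ✓ CMP  NZCV=0000
1: · MOVCS
2: · ADDLE
3: ✓ SUBNE  r4←0x61
4: ✓ CMP  NZCV=0000
5: · MOVCS
6: ✓ ADDLS  r3←0x2a
7: · ADDLE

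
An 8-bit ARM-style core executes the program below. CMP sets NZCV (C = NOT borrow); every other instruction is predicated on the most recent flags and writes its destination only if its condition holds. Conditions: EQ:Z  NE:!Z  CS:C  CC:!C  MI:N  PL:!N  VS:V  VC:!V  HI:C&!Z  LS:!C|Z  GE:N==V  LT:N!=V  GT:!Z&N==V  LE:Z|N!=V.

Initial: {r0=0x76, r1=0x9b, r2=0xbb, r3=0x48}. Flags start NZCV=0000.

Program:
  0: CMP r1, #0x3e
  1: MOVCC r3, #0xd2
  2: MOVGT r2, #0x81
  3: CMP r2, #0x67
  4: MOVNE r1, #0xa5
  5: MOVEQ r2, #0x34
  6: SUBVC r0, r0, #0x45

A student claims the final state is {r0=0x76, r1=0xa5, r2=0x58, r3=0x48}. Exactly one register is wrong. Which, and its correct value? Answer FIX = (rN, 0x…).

[0] flags=0011 → (cmp)
[1] flags=0011 CC?F → skip
[2] flags=0011 GT?F → skip
[3] flags=0011 → (cmp)
[4] flags=0011 NE?T → r1=0xa5
[5] flags=0011 EQ?F → skip
[6] flags=0011 VC?F → skip

FIX = (r2, 0xbb)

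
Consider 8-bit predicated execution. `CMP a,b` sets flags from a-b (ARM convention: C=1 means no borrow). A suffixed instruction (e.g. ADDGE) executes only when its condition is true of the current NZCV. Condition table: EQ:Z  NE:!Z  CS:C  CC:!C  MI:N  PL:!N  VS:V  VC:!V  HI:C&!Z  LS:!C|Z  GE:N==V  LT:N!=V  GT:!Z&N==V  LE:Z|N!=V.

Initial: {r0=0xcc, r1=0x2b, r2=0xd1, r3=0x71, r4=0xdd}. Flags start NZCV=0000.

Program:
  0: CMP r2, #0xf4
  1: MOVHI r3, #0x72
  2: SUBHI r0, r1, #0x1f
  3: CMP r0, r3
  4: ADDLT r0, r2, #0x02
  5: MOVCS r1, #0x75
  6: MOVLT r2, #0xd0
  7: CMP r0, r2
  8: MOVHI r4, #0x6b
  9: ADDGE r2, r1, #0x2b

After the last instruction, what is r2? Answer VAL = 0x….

[0] flags=1000 → (cmp)
[1] flags=1000 HI?F → skip
[2] flags=1000 HI?F → skip
[3] flags=0011 → (cmp)
[4] flags=0011 LT?T → r0=0xd3
[5] flags=0011 CS?T → r1=0x75
[6] flags=0011 LT?T → r2=0xd0
[7] flags=0010 → (cmp)
[8] flags=0010 HI?T → r4=0x6b
[9] flags=0010 GE?T → r2=0xa0

VAL = 0xa0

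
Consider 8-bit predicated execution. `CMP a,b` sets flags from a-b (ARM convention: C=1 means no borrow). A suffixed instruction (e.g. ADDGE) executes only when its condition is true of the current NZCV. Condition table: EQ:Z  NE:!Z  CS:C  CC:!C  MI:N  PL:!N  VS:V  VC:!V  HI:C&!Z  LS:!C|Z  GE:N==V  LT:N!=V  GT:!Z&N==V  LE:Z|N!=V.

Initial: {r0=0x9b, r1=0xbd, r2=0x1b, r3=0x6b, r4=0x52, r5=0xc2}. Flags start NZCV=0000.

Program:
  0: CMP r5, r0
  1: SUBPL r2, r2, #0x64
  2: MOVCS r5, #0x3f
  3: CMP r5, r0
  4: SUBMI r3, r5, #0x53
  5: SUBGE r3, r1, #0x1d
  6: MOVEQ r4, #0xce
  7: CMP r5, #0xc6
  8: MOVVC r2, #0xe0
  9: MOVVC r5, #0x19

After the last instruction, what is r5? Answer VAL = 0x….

0: ✓ CMP  NZCV=0010
1: ✓ SUBPL  r2←0xb7
2: ✓ MOVCS  r5←0x3f
3: ✓ CMP  NZCV=1001
4: ✓ SUBMI  r3←0xec
5: ✓ SUBGE  r3←0xa0
6: · MOVEQ
7: ✓ CMP  NZCV=0000
8: ✓ MOVVC  r2←0xe0
9: ✓ MOVVC  r5←0x19

VAL = 0x19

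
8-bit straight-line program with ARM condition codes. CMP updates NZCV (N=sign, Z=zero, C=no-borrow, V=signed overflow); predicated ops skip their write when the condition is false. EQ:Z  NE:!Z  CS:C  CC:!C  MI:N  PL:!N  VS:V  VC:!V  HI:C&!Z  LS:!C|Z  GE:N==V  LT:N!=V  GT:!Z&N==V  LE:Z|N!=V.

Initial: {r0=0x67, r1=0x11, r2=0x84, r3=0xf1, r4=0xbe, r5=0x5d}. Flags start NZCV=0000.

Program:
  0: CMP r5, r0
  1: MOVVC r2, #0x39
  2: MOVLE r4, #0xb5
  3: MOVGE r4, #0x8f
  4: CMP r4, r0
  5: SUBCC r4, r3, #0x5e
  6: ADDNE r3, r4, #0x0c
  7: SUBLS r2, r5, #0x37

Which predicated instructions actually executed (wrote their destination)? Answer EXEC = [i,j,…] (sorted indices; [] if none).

[0] flags=1000 → (cmp)
[1] flags=1000 VC?T → r2=0x39
[2] flags=1000 LE?T → r4=0xb5
[3] flags=1000 GE?F → skip
[4] flags=0011 → (cmp)
[5] flags=0011 CC?F → skip
[6] flags=0011 NE?T → r3=0xc1
[7] flags=0011 LS?F → skip

EXEC = [1,2,6]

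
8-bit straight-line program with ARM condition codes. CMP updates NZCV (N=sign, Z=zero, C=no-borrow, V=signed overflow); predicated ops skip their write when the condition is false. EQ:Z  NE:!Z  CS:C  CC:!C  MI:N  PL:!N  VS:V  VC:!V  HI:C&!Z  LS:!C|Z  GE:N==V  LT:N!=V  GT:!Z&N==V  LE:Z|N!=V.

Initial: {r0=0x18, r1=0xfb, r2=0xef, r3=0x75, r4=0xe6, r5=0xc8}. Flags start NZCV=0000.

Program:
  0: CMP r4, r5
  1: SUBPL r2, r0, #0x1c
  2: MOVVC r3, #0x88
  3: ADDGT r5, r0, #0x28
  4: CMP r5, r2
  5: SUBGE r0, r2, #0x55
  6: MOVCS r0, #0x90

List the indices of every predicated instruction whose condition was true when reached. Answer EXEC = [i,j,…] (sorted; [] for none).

[0] flags=0010 → (cmp)
[1] flags=0010 PL?T → r2=0xfc
[2] flags=0010 VC?T → r3=0x88
[3] flags=0010 GT?T → r5=0x40
[4] flags=0000 → (cmp)
[5] flags=0000 GE?T → r0=0xa7
[6] flags=0000 CS?F → skip

EXEC = [1,2,3,5]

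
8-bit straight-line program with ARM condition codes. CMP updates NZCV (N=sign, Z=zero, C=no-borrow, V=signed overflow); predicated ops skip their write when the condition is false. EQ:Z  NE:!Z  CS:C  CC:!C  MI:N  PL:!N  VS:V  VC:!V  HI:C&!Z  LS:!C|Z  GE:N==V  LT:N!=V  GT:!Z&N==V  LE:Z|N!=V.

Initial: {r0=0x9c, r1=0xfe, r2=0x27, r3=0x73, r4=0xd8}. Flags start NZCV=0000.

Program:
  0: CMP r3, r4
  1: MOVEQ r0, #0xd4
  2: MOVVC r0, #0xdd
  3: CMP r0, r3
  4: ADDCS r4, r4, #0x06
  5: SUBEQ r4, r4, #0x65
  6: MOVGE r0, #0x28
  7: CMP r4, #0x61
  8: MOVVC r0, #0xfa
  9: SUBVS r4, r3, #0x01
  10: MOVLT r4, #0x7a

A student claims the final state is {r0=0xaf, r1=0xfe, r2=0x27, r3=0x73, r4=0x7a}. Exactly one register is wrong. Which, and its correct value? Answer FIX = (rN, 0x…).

FIX = (r0, 0x9c)

0: ✓ CMP  NZCV=1001
1: · MOVEQ
2: · MOVVC
3: ✓ CMP  NZCV=0011
4: ✓ ADDCS  r4←0xde
5: · SUBEQ
6: · MOVGE
7: ✓ CMP  NZCV=0011
8: · MOVVC
9: ✓ SUBVS  r4←0x72
10: ✓ MOVLT  r4←0x7a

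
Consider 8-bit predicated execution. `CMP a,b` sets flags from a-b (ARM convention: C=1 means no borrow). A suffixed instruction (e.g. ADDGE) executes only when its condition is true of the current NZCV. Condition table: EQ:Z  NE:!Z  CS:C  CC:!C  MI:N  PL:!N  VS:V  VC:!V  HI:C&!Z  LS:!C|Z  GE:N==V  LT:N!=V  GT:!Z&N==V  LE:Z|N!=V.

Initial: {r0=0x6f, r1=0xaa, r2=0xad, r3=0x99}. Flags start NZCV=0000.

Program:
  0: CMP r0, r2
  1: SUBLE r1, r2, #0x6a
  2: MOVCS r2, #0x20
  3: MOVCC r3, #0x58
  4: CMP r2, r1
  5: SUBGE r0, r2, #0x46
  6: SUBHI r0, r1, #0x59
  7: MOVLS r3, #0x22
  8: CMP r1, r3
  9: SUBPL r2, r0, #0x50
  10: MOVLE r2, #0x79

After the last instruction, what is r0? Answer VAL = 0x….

0: ✓ CMP  NZCV=1001
1: · SUBLE
2: · MOVCS
3: ✓ MOVCC  r3←0x58
4: ✓ CMP  NZCV=0010
5: ✓ SUBGE  r0←0x67
6: ✓ SUBHI  r0←0x51
7: · MOVLS
8: ✓ CMP  NZCV=0011
9: ✓ SUBPL  r2←0x01
10: ✓ MOVLE  r2←0x79

VAL = 0x51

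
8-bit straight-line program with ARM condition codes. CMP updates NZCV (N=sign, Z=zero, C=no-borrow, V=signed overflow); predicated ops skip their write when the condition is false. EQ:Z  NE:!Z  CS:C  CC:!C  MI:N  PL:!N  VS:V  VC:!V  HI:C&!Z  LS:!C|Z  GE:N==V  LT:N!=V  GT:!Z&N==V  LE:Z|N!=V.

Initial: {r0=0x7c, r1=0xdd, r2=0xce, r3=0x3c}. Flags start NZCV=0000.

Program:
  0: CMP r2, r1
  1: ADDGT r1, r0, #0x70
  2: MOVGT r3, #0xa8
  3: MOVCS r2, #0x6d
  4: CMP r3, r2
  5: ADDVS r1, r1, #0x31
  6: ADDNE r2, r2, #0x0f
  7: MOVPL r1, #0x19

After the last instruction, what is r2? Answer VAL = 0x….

VAL = 0xdd

0: ✓ CMP  NZCV=1000
1: · ADDGT
2: · MOVGT
3: · MOVCS
4: ✓ CMP  NZCV=0000
5: · ADDVS
6: ✓ ADDNE  r2←0xdd
7: ✓ MOVPL  r1←0x19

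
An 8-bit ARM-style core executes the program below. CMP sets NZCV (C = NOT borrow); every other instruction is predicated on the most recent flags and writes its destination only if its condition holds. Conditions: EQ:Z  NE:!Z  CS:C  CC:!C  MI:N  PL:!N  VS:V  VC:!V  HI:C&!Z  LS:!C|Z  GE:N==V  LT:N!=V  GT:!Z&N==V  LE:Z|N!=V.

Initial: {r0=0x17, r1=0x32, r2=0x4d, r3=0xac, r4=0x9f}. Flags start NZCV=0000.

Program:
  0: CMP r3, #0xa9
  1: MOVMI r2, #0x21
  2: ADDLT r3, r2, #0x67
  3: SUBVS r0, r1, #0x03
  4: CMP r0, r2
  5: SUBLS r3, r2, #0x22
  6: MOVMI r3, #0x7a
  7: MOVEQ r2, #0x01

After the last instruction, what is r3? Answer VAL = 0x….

[0] flags=0010 → (cmp)
[1] flags=0010 MI?F → skip
[2] flags=0010 LT?F → skip
[3] flags=0010 VS?F → skip
[4] flags=1000 → (cmp)
[5] flags=1000 LS?T → r3=0x2b
[6] flags=1000 MI?T → r3=0x7a
[7] flags=1000 EQ?F → skip

VAL = 0x7a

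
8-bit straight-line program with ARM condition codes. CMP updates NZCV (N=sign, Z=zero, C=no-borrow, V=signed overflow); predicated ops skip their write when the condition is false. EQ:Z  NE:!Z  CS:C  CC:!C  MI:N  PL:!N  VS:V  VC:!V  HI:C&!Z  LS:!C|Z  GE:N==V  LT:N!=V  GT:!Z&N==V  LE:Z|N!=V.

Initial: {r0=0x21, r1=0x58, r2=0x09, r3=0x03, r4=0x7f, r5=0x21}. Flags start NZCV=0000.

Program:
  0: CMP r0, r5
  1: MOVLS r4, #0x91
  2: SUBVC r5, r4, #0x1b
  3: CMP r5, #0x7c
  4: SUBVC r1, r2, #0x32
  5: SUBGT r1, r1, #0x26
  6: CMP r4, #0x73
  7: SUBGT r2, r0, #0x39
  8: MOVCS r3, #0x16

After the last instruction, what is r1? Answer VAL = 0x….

[0] flags=0110 → (cmp)
[1] flags=0110 LS?T → r4=0x91
[2] flags=0110 VC?T → r5=0x76
[3] flags=1000 → (cmp)
[4] flags=1000 VC?T → r1=0xd7
[5] flags=1000 GT?F → skip
[6] flags=0011 → (cmp)
[7] flags=0011 GT?F → skip
[8] flags=0011 CS?T → r3=0x16

VAL = 0xd7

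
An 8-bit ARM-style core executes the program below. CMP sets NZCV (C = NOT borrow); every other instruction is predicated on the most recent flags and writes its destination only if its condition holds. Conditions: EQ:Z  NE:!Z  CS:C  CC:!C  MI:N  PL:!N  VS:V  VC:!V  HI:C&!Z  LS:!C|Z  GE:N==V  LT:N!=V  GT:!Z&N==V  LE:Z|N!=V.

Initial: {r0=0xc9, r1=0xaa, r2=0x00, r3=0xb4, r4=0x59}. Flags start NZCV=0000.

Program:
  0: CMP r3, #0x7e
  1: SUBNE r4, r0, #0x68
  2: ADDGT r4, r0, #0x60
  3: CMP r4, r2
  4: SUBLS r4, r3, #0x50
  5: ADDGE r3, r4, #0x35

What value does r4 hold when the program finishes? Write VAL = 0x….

VAL = 0x61

[0] flags=0011 → (cmp)
[1] flags=0011 NE?T → r4=0x61
[2] flags=0011 GT?F → skip
[3] flags=0010 → (cmp)
[4] flags=0010 LS?F → skip
[5] flags=0010 GE?T → r3=0x96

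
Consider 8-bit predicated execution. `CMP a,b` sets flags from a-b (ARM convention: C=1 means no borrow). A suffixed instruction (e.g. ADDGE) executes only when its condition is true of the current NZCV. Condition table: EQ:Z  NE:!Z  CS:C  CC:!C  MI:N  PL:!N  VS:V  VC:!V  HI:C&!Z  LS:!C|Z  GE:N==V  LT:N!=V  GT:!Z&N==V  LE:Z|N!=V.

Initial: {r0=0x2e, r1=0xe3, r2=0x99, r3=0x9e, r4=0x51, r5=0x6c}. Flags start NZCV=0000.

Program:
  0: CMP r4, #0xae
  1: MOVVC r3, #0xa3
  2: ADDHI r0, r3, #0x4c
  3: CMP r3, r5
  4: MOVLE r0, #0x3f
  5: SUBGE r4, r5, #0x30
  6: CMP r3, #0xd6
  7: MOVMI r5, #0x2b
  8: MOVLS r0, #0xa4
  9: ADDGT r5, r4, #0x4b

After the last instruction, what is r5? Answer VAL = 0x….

VAL = 0x2b

[0] flags=1001 → (cmp)
[1] flags=1001 VC?F → skip
[2] flags=1001 HI?F → skip
[3] flags=0011 → (cmp)
[4] flags=0011 LE?T → r0=0x3f
[5] flags=0011 GE?F → skip
[6] flags=1000 → (cmp)
[7] flags=1000 MI?T → r5=0x2b
[8] flags=1000 LS?T → r0=0xa4
[9] flags=1000 GT?F → skip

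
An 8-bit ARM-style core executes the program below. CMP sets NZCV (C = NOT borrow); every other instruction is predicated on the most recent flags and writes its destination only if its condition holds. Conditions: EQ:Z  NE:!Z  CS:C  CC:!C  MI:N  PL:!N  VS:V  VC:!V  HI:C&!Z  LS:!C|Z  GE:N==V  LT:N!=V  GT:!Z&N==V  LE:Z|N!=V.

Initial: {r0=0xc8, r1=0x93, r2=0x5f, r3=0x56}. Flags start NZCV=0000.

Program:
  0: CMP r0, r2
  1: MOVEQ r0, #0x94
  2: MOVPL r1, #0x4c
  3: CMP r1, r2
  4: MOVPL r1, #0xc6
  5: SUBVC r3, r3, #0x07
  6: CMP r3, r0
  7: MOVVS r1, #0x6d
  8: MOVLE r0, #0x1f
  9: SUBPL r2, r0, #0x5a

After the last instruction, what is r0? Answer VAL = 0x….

VAL = 0xc8

[0] flags=0011 → (cmp)
[1] flags=0011 EQ?F → skip
[2] flags=0011 PL?T → r1=0x4c
[3] flags=1000 → (cmp)
[4] flags=1000 PL?F → skip
[5] flags=1000 VC?T → r3=0x4f
[6] flags=1001 → (cmp)
[7] flags=1001 VS?T → r1=0x6d
[8] flags=1001 LE?F → skip
[9] flags=1001 PL?F → skip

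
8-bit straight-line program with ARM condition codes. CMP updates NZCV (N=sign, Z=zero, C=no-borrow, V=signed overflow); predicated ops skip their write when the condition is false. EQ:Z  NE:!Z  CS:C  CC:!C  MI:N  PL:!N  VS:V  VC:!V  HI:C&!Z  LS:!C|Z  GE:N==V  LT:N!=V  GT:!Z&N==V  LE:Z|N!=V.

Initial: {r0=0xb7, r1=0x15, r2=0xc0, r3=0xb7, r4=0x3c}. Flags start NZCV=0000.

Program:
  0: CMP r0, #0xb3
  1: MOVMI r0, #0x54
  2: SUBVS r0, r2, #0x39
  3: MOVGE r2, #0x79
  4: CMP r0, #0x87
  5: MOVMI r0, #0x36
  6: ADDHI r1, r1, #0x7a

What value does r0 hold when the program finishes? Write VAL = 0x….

VAL = 0xb7

0: ✓ CMP  NZCV=0010
1: · MOVMI
2: · SUBVS
3: ✓ MOVGE  r2←0x79
4: ✓ CMP  NZCV=0010
5: · MOVMI
6: ✓ ADDHI  r1←0x8f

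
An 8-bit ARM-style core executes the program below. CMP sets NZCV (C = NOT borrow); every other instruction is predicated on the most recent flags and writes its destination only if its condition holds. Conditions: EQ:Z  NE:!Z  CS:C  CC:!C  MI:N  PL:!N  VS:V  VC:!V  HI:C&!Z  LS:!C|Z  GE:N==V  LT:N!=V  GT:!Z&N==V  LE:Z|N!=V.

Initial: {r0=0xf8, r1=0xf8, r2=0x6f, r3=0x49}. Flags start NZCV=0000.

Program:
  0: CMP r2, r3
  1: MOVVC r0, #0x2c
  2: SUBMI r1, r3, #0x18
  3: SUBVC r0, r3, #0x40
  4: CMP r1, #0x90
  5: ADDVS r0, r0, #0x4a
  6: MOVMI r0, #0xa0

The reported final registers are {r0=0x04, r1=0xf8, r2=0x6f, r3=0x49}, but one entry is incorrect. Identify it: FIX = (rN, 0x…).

[0] flags=0010 → (cmp)
[1] flags=0010 VC?T → r0=0x2c
[2] flags=0010 MI?F → skip
[3] flags=0010 VC?T → r0=0x09
[4] flags=0010 → (cmp)
[5] flags=0010 VS?F → skip
[6] flags=0010 MI?F → skip

FIX = (r0, 0x09)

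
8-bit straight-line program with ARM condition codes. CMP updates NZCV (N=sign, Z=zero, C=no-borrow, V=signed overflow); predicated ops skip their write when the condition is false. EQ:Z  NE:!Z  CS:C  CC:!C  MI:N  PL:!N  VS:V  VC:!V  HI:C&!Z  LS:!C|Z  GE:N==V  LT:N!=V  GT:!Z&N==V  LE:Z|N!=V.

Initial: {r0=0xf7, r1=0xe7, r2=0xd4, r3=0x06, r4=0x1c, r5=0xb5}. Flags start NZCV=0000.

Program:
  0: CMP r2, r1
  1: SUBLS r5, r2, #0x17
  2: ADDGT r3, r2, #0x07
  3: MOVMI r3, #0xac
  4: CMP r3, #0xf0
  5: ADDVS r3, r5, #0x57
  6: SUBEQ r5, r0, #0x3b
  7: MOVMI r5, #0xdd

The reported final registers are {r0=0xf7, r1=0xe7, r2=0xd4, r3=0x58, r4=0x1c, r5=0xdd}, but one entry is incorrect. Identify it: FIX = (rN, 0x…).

FIX = (r3, 0xac)

0: ✓ CMP  NZCV=1000
1: ✓ SUBLS  r5←0xbd
2: · ADDGT
3: ✓ MOVMI  r3←0xac
4: ✓ CMP  NZCV=1000
5: · ADDVS
6: · SUBEQ
7: ✓ MOVMI  r5←0xdd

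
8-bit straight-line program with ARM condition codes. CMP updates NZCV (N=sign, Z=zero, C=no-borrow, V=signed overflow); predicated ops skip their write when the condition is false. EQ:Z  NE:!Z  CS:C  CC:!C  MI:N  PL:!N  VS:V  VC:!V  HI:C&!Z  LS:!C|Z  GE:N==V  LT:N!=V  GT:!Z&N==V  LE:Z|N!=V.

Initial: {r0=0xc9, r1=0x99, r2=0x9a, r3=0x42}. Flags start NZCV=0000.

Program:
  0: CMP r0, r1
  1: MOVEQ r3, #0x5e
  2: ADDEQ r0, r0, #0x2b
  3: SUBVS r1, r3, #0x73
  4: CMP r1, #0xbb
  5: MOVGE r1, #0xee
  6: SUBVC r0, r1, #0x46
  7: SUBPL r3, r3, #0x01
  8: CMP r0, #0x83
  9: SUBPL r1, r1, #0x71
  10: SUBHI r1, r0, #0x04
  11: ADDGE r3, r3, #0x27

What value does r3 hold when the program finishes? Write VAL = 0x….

0: ✓ CMP  NZCV=0010
1: · MOVEQ
2: · ADDEQ
3: · SUBVS
4: ✓ CMP  NZCV=1000
5: · MOVGE
6: ✓ SUBVC  r0←0x53
7: · SUBPL
8: ✓ CMP  NZCV=1001
9: · SUBPL
10: · SUBHI
11: ✓ ADDGE  r3←0x69

VAL = 0x69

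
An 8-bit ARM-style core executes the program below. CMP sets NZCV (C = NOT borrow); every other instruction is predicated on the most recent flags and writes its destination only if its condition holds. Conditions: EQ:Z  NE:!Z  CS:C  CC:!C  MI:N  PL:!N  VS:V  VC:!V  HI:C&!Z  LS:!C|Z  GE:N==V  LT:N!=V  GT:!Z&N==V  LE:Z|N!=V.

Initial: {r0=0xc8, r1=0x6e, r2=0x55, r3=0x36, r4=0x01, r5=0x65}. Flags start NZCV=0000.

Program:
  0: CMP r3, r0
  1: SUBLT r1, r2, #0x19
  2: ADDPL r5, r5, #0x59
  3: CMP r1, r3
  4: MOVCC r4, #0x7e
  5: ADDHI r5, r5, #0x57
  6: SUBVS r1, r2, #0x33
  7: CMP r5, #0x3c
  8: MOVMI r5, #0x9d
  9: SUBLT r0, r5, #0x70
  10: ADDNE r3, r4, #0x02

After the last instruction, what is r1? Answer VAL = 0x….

VAL = 0x6e

[0] flags=0000 → (cmp)
[1] flags=0000 LT?F → skip
[2] flags=0000 PL?T → r5=0xbe
[3] flags=0010 → (cmp)
[4] flags=0010 CC?F → skip
[5] flags=0010 HI?T → r5=0x15
[6] flags=0010 VS?F → skip
[7] flags=1000 → (cmp)
[8] flags=1000 MI?T → r5=0x9d
[9] flags=1000 LT?T → r0=0x2d
[10] flags=1000 NE?T → r3=0x03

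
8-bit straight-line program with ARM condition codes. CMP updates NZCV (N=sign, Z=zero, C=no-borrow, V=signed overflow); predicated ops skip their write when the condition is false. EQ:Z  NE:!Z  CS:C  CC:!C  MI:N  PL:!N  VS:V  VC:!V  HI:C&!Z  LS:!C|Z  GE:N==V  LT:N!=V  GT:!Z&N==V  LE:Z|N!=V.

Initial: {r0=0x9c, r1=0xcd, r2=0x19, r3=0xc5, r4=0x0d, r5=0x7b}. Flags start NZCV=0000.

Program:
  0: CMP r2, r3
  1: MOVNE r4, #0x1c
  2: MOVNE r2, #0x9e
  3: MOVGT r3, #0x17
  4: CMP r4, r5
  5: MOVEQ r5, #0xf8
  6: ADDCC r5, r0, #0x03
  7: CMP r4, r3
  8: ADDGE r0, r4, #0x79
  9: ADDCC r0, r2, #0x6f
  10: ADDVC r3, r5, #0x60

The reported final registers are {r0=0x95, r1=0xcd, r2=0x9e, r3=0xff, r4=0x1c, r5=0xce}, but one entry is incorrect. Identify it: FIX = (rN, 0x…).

FIX = (r5, 0x9f)

[0] flags=0000 → (cmp)
[1] flags=0000 NE?T → r4=0x1c
[2] flags=0000 NE?T → r2=0x9e
[3] flags=0000 GT?T → r3=0x17
[4] flags=1000 → (cmp)
[5] flags=1000 EQ?F → skip
[6] flags=1000 CC?T → r5=0x9f
[7] flags=0010 → (cmp)
[8] flags=0010 GE?T → r0=0x95
[9] flags=0010 CC?F → skip
[10] flags=0010 VC?T → r3=0xff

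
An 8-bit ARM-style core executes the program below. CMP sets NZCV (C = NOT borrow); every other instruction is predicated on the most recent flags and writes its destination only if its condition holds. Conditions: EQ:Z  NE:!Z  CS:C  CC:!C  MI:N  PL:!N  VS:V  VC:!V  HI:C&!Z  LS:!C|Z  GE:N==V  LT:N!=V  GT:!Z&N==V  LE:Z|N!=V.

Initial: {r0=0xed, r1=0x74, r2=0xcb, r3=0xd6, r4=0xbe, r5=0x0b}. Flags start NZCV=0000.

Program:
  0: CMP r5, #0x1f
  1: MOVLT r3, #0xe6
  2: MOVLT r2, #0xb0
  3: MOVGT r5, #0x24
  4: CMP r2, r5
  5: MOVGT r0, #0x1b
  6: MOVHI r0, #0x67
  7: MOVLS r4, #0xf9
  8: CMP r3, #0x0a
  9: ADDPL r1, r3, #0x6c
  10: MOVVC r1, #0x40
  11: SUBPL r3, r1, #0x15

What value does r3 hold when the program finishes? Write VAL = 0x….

VAL = 0xe6

0: ✓ CMP  NZCV=1000
1: ✓ MOVLT  r3←0xe6
2: ✓ MOVLT  r2←0xb0
3: · MOVGT
4: ✓ CMP  NZCV=1010
5: · MOVGT
6: ✓ MOVHI  r0←0x67
7: · MOVLS
8: ✓ CMP  NZCV=1010
9: · ADDPL
10: ✓ MOVVC  r1←0x40
11: · SUBPL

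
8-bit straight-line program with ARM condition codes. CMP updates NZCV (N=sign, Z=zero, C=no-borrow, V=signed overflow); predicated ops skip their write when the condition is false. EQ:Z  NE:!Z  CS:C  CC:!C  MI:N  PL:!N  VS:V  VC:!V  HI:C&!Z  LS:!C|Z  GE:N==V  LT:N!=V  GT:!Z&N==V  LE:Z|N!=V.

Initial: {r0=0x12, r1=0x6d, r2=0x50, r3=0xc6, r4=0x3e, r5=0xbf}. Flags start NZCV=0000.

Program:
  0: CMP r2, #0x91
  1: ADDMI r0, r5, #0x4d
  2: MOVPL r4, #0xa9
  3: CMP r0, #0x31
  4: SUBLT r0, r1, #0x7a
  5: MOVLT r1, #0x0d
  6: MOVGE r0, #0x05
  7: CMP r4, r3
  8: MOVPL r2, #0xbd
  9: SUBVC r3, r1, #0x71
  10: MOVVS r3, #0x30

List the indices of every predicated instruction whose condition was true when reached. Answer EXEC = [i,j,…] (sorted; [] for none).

0: ✓ CMP  NZCV=1001
1: ✓ ADDMI  r0←0x0c
2: · MOVPL
3: ✓ CMP  NZCV=1000
4: ✓ SUBLT  r0←0xf3
5: ✓ MOVLT  r1←0x0d
6: · MOVGE
7: ✓ CMP  NZCV=0000
8: ✓ MOVPL  r2←0xbd
9: ✓ SUBVC  r3←0x9c
10: · MOVVS

EXEC = [1,4,5,8,9]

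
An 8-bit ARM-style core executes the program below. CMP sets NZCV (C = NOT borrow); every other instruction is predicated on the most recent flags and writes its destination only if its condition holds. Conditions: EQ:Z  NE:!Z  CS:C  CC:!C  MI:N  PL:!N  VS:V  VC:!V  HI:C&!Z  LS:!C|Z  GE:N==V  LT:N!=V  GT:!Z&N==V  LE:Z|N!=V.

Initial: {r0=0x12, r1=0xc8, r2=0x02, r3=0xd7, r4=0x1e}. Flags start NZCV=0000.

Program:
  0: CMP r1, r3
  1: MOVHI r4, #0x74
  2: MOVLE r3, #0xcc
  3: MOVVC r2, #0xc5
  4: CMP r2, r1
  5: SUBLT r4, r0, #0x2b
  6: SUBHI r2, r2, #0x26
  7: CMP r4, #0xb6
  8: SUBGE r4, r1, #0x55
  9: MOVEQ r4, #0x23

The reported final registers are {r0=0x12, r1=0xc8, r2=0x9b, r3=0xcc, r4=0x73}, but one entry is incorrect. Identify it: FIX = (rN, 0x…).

FIX = (r2, 0xc5)

[0] flags=1000 → (cmp)
[1] flags=1000 HI?F → skip
[2] flags=1000 LE?T → r3=0xcc
[3] flags=1000 VC?T → r2=0xc5
[4] flags=1000 → (cmp)
[5] flags=1000 LT?T → r4=0xe7
[6] flags=1000 HI?F → skip
[7] flags=0010 → (cmp)
[8] flags=0010 GE?T → r4=0x73
[9] flags=0010 EQ?F → skip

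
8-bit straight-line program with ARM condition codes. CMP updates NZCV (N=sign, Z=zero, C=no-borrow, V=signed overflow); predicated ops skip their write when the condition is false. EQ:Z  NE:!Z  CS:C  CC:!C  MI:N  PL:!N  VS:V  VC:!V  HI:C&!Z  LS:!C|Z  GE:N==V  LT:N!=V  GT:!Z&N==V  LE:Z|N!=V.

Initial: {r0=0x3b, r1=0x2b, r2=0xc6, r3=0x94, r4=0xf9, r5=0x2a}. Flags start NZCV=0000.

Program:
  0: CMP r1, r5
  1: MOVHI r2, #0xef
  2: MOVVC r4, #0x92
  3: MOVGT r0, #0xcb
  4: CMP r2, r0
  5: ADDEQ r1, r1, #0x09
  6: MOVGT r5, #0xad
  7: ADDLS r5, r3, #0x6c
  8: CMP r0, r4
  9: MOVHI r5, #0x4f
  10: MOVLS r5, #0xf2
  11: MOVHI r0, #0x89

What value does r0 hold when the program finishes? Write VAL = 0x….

VAL = 0x89

0: ✓ CMP  NZCV=0010
1: ✓ MOVHI  r2←0xef
2: ✓ MOVVC  r4←0x92
3: ✓ MOVGT  r0←0xcb
4: ✓ CMP  NZCV=0010
5: · ADDEQ
6: ✓ MOVGT  r5←0xad
7: · ADDLS
8: ✓ CMP  NZCV=0010
9: ✓ MOVHI  r5←0x4f
10: · MOVLS
11: ✓ MOVHI  r0←0x89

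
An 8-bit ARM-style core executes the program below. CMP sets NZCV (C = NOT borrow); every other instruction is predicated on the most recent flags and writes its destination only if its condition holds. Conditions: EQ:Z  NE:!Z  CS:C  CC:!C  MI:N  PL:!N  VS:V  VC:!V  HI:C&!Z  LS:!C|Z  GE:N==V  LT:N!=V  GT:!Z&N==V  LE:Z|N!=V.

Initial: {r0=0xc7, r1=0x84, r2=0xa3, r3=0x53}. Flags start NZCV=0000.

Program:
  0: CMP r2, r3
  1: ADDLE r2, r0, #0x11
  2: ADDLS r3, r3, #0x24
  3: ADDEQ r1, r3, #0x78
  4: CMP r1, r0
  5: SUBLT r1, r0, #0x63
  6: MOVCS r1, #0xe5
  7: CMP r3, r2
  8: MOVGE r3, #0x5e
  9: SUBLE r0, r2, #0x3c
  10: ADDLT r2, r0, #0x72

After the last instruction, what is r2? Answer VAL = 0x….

VAL = 0xd8

0: ✓ CMP  NZCV=0011
1: ✓ ADDLE  r2←0xd8
2: · ADDLS
3: · ADDEQ
4: ✓ CMP  NZCV=1000
5: ✓ SUBLT  r1←0x64
6: · MOVCS
7: ✓ CMP  NZCV=0000
8: ✓ MOVGE  r3←0x5e
9: · SUBLE
10: · ADDLT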